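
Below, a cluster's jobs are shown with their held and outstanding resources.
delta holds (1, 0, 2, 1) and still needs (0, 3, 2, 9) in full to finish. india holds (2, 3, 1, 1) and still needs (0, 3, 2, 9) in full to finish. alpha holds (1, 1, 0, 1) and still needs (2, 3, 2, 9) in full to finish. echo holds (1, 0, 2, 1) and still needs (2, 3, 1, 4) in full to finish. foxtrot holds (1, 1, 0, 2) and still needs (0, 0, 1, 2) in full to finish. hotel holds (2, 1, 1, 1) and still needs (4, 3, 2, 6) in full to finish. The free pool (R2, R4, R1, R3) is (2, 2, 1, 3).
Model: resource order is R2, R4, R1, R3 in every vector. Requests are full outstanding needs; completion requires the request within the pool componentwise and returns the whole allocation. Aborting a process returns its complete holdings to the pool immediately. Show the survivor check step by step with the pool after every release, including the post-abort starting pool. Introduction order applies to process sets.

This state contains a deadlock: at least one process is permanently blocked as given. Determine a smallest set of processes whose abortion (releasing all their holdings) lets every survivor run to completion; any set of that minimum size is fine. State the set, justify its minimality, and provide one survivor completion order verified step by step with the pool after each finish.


Minimum abort set: delta and india.
Key observation: alpha could never have finished before the abort; with (3, 3, 3, 2) returned by delta and india, it fits at step 4.
Minimality, checking each single-abort alternative: delta alone leaves india blocked (short on R3); india alone leaves delta blocked (short on R3); alpha alone leaves delta blocked (short on R3); echo alone leaves delta blocked (short on R3); foxtrot alone leaves delta blocked (short on R3); hotel alone leaves delta blocked (short on R3).
Survivors finish in the order: foxtrot, hotel, echo, alpha. Walking it through (pool after the aborts first):
  pool = (5, 5, 4, 5)
  run foxtrot (needs (0, 0, 1, 2), free (5, 5, 4, 5)); after release of (1, 1, 0, 2) the pool is (6, 6, 4, 7)
  run hotel (needs (4, 3, 2, 6), free (6, 6, 4, 7)); after release of (2, 1, 1, 1) the pool is (8, 7, 5, 8)
  run echo (needs (2, 3, 1, 4), free (8, 7, 5, 8)); after release of (1, 0, 2, 1) the pool is (9, 7, 7, 9)
  run alpha (needs (2, 3, 2, 9), free (9, 7, 7, 9)); after release of (1, 1, 0, 1) the pool is (10, 8, 7, 10)


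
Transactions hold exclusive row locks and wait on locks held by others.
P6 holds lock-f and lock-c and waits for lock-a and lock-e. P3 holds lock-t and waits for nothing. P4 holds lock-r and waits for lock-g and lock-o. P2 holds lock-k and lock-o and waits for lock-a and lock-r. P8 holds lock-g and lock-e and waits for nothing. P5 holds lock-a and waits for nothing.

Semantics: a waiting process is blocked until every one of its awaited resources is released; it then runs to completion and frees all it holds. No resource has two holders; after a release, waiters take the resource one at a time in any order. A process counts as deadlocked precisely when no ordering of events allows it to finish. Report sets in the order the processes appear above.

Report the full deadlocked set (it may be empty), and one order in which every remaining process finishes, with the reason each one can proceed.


Deadlocked: P4 and P2.
Key observation: the cycle P4 -> P2 -> P4 can never break — each member waits on the next; no other process is dragged down with it.
A valid finishing order for the others: P5, P8, P3, P6.
Verifying each step:
  P5 waits on nothing -> runs at once and releases lock-a
  P8 waits on nothing -> runs at once and releases lock-g and lock-e
  P3 waits on nothing -> runs at once and releases lock-t
  P6: everything it awaited (lock-a and lock-e) is free; runs, freeing lock-f and lock-c


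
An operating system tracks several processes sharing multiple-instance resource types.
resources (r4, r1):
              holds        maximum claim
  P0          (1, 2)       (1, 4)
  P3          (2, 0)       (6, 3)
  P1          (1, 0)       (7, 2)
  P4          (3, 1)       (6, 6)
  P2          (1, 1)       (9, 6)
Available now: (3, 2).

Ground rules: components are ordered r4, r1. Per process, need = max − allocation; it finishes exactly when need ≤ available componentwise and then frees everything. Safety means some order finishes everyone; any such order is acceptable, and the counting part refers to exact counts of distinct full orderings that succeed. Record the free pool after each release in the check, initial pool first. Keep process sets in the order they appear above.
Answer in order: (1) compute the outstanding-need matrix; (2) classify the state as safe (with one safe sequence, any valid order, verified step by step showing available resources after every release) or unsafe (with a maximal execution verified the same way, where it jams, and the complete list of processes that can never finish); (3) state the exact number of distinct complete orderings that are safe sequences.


(1) Remaining need (order r4, r1):
  P0: (0, 2)
  P3: (4, 3)
  P1: (6, 2)
  P4: (3, 5)
  P2: (8, 5)
(2) UNSAFE — no complete ordering exists.
Key observation: once P0, P3, P1 finish, the pool peaks at (7, 4) — and every remaining process still needs more r1 than that.
The run P0, P3, P1 cannot be extended any further. Check, step by step:
  pool = (3, 2)
  P0: need (0, 2) fits (3, 2); releases (1, 2), pool now (4, 4)
  P3: need (4, 3) fits (4, 4); releases (2, 0), pool now (6, 4)
  P1: need (6, 2) fits (6, 4); releases (1, 0), pool now (7, 4)
  P4 still needs (3, 5) but only (7, 4) is free — short on r1
  P2 still needs (8, 5) but only (7, 4) is free — short on r4 and r1
Permanently blocked: P4 and P2.
(3) Precisely 0 of the possible complete orderings are safe sequences.


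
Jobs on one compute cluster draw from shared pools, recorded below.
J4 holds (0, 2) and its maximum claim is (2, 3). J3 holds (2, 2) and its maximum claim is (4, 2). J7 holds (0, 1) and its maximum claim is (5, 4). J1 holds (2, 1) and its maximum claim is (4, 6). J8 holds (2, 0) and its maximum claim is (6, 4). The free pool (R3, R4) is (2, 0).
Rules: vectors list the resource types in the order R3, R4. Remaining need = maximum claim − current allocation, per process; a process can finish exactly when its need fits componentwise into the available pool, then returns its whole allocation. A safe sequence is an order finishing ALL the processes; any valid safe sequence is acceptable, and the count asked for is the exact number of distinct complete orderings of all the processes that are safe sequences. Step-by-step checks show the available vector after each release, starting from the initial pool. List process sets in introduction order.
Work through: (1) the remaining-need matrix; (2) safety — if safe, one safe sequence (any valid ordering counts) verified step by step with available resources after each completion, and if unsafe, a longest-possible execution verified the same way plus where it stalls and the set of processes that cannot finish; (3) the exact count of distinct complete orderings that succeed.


(1) Need matrix, components ordered R3, R4:
  J4: (2, 1)
  J3: (2, 0)
  J7: (5, 3)
  J1: (2, 5)
  J8: (4, 4)
(2) SAFE. One safe sequence: J3, J4, J8, J7, J1.
Key observation: reading the order forward, J3 is the first process whose need (2, 0) meets the free pool (2, 0) exactly on a resource it requests.
Check, step by step:
  pool = (2, 0)
  J3: need (2, 0) fits (2, 0); releases (2, 2), pool now (4, 2)
  J4: need (2, 1) fits (4, 2); releases (0, 2), pool now (4, 4)
  J8: need (4, 4) fits (4, 4); releases (2, 0), pool now (6, 4)
  J7: need (5, 3) fits (6, 4); releases (0, 1), pool now (6, 5)
  J1: need (2, 5) fits (6, 5); releases (2, 1), pool now (8, 6)
(3) Exactly 1 of the possible complete orderings is a safe sequence.


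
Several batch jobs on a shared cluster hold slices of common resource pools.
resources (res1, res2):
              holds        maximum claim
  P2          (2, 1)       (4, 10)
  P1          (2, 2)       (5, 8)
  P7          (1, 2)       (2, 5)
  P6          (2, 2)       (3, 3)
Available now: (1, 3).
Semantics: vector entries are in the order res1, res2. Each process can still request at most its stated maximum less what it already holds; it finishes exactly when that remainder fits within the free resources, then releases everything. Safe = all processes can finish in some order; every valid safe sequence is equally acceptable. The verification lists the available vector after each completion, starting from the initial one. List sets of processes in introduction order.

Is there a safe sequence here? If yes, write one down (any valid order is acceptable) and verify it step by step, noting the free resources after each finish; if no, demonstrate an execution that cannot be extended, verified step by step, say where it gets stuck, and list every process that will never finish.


The state is SAFE; one workable sequence: P7, P6, P1, P2.
Key observation: reading the order forward, P7 is the first process whose need (1, 3) meets the free pool (1, 3) exactly on a resource it requests.
Check, step by step:
  pool = (1, 3)
  run P7 (needs (1, 3), free (1, 3)); after release of (1, 2) the pool is (2, 5)
  run P6 (needs (1, 1), free (2, 5)); after release of (2, 2) the pool is (4, 7)
  run P1 (needs (3, 6), free (4, 7)); after release of (2, 2) the pool is (6, 9)
  run P2 (needs (2, 9), free (6, 9)); after release of (2, 1) the pool is (8, 10)


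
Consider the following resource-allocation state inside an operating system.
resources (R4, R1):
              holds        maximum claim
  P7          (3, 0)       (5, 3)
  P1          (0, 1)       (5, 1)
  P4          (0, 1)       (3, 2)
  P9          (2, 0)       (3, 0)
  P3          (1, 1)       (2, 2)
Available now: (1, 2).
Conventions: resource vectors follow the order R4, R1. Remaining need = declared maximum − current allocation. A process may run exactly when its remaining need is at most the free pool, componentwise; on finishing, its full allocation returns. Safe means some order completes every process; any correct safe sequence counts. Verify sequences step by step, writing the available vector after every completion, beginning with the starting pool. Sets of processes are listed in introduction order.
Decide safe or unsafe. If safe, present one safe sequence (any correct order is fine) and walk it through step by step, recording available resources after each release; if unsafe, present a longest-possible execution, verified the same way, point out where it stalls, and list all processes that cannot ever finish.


SAFE. One safe sequence: P9, P4, P7, P1, P3.
Key observation: reading the order forward, P9 is the first process whose need (1, 0) meets the free pool (1, 2) exactly on a resource it requests.
Check, step by step:
  pool = (1, 2)
  P9 needs (1, 0) <= (1, 2) -> finishes; pool += (2, 0) = (3, 2)
  P4 needs (3, 1) <= (3, 2) -> finishes; pool += (0, 1) = (3, 3)
  P7 needs (2, 3) <= (3, 3) -> finishes; pool += (3, 0) = (6, 3)
  P1 needs (5, 0) <= (6, 3) -> finishes; pool += (0, 1) = (6, 4)
  P3 needs (1, 1) <= (6, 4) -> finishes; pool += (1, 1) = (7, 5)


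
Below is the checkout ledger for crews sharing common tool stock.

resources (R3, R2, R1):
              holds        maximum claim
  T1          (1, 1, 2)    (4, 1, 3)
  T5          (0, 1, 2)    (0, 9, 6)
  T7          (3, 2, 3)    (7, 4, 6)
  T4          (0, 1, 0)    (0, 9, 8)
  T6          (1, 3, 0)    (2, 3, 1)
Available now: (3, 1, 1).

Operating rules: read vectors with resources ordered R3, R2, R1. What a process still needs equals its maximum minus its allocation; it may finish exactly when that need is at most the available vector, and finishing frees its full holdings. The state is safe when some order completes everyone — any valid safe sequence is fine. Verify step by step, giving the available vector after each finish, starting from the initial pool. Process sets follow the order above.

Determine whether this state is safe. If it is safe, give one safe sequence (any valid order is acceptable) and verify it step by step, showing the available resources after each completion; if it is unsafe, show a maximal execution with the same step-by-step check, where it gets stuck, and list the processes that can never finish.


UNSAFE — no complete ordering exists.
Key observation: after T1, T6, T7 complete, (8, 7, 6) is the best the pool ever gets, yet each leftover process wants more R2.
Going as far as possible: T1, T6, T7; after that, nothing fits. Verifying each step:
  pool = (3, 1, 1)
  T1: need (3, 0, 1) fits (3, 1, 1); releases (1, 1, 2), pool now (4, 2, 3)
  T6: need (1, 0, 1) fits (4, 2, 3); releases (1, 3, 0), pool now (5, 5, 3)
  T7: need (4, 2, 3) fits (5, 5, 3); releases (3, 2, 3), pool now (8, 7, 6)
  T5 still needs (0, 8, 4) but only (8, 7, 6) is free — short on R2
  T4 still needs (0, 8, 8) but only (8, 7, 6) is free — short on R2 and R1
Never able to finish: T5 and T4.


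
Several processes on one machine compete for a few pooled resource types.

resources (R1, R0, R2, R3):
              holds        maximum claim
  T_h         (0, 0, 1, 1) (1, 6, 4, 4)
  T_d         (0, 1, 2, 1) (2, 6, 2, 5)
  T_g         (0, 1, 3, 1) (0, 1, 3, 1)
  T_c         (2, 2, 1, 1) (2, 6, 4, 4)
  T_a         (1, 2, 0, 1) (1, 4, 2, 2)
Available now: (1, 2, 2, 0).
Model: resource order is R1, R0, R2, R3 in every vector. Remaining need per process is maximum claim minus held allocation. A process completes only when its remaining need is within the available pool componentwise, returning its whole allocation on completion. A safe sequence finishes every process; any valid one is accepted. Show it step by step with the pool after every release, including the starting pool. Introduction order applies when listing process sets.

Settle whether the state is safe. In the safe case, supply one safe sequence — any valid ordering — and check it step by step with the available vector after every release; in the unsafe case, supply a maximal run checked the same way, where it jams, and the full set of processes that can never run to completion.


UNSAFE — no complete ordering exists.
Key observation: the pool after T_g, T_a is (2, 5, 5, 2); every surviving request exceeds it in R3, so progress ends there.
Going as far as possible: T_g, T_a; after that, nothing fits. Check, step by step:
  pool = (1, 2, 2, 0)
  T_g: need (0, 0, 0, 0) fits (1, 2, 2, 0); releases (0, 1, 3, 1), pool now (1, 3, 5, 1)
  T_a: need (0, 2, 2, 1) fits (1, 3, 5, 1); releases (1, 2, 0, 1), pool now (2, 5, 5, 2)
  T_h still needs (1, 6, 3, 3) but only (2, 5, 5, 2) is free — short on R0 and R3
  T_d still needs (2, 5, 0, 4) but only (2, 5, 5, 2) is free — short on R3
  T_c still needs (0, 4, 3, 3) but only (2, 5, 5, 2) is free — short on R3
Never able to finish: T_h, T_d and T_c.


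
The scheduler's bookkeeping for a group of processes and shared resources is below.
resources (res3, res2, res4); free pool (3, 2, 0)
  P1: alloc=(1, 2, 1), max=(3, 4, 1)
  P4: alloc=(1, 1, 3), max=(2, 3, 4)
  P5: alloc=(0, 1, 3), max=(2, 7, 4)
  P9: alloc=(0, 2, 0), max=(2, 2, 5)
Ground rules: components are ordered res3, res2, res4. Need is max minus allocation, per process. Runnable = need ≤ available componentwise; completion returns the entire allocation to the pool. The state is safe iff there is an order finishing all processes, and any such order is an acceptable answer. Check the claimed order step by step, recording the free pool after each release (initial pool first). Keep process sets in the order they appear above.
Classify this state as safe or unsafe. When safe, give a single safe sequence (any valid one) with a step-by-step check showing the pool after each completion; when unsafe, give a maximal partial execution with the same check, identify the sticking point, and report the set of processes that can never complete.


UNSAFE.
Key observation: after P1, P4 the pool peaks at (5, 5, 4), and each blocked process is short somewhere: P5 on res2; P9 on res4.
Going as far as possible: P1, P4; after that, nothing fits. Verifying each step:
  pool = (3, 2, 0)
  P1 needs (2, 2, 0) <= (3, 2, 0) -> finishes; pool += (1, 2, 1) = (4, 4, 1)
  P4 needs (1, 2, 1) <= (4, 4, 1) -> finishes; pool += (1, 1, 3) = (5, 5, 4)
  P5 cannot run: need (2, 6, 1) vs free (5, 5, 4) (insufficient res2)
  P9 cannot run: need (2, 0, 5) vs free (5, 5, 4) (insufficient res4)
Never able to finish: P5 and P9.


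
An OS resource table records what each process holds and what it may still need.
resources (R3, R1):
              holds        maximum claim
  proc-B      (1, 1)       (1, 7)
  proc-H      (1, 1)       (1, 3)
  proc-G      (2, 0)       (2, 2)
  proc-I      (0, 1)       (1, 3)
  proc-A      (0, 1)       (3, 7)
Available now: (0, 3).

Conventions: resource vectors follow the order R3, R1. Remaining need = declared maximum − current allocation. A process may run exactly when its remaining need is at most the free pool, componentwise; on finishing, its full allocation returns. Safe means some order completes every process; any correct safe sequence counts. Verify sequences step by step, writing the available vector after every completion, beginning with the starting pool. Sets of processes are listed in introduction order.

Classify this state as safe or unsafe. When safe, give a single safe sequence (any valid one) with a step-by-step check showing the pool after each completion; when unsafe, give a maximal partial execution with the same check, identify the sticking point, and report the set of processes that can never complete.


UNSAFE — no complete ordering exists.
Key observation: no order helps: past proc-H, proc-G, proc-I, the free pool tops out at (3, 5), below what each blocked process needs in R1.
Going as far as possible: proc-H, proc-G, proc-I; after that, nothing fits. Verifying each step:
  pool = (0, 3)
  run proc-H (needs (0, 2), free (0, 3)); after release of (1, 1) the pool is (1, 4)
  run proc-G (needs (0, 2), free (1, 4)); after release of (2, 0) the pool is (3, 4)
  run proc-I (needs (1, 2), free (3, 4)); after release of (0, 1) the pool is (3, 5)
  proc-B still needs (0, 6) but only (3, 5) is free — short on R1
  proc-A still needs (3, 6) but only (3, 5) is free — short on R1
Permanently blocked: proc-B and proc-A.


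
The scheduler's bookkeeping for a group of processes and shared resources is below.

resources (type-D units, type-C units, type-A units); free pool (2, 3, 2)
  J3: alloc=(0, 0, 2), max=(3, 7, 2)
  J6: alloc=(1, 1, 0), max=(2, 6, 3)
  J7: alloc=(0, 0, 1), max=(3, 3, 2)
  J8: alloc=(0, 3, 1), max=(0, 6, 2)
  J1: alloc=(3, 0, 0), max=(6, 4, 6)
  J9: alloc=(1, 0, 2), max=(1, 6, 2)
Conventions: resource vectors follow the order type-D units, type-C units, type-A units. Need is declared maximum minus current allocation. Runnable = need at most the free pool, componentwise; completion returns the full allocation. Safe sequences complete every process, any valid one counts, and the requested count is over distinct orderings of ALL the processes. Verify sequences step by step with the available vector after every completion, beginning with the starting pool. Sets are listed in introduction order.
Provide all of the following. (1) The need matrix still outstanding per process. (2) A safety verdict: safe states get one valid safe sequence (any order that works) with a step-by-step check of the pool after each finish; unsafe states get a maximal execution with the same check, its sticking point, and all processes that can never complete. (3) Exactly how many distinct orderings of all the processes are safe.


(1) Remaining need (order type-D units, type-C units, type-A units):
  J3: (3, 7, 0)
  J6: (1, 5, 3)
  J7: (3, 3, 1)
  J8: (0, 3, 1)
  J1: (3, 4, 6)
  J9: (0, 6, 0)
(2) The state is SAFE; one workable sequence: J8, J6, J9, J7, J1, J3.
Key observation: the first exact fit in this order is J8 — it needs (0, 3, 1) with (2, 3, 2) free, meeting a requested resource to the last unit.
Verifying each step:
  pool = (2, 3, 2)
  run J8 (needs (0, 3, 1), free (2, 3, 2)); after release of (0, 3, 1) the pool is (2, 6, 3)
  run J6 (needs (1, 5, 3), free (2, 6, 3)); after release of (1, 1, 0) the pool is (3, 7, 3)
  run J9 (needs (0, 6, 0), free (3, 7, 3)); after release of (1, 0, 2) the pool is (4, 7, 5)
  run J7 (needs (3, 3, 1), free (4, 7, 5)); after release of (0, 0, 1) the pool is (4, 7, 6)
  run J1 (needs (3, 4, 6), free (4, 7, 6)); after release of (3, 0, 0) the pool is (7, 7, 6)
  run J3 (needs (3, 7, 0), free (7, 7, 6)); after release of (0, 0, 2) the pool is (7, 7, 8)
(3) The exact count: 19 of the possible complete orderings are safe sequences.


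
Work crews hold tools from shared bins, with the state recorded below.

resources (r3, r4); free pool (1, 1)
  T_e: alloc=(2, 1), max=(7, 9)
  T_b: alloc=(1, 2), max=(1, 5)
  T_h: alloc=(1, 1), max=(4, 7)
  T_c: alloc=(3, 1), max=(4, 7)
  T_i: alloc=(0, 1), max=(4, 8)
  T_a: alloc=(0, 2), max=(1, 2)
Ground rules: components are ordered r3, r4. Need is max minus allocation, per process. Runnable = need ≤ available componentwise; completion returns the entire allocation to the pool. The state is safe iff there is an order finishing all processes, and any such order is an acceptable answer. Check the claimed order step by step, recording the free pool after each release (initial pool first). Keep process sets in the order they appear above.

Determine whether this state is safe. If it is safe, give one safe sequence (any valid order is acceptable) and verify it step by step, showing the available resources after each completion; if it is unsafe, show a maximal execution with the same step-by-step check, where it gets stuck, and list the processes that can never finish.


UNSAFE.
Key observation: even finishing T_a, T_b leaves just (2, 5) free — too little r4 for any of the remaining processes.
The run T_a, T_b cannot be extended any further. Check, step by step:
  pool = (1, 1)
  run T_a (needs (1, 0), free (1, 1)); after release of (0, 2) the pool is (1, 3)
  run T_b (needs (0, 3), free (1, 3)); after release of (1, 2) the pool is (2, 5)
  T_e still needs (5, 8) but only (2, 5) is free — short on r3 and r4
  T_h still needs (3, 6) but only (2, 5) is free — short on r3 and r4
  T_c still needs (1, 6) but only (2, 5) is free — short on r4
  T_i still needs (4, 7) but only (2, 5) is free — short on r3 and r4
Processes that can never finish: T_e, T_h, T_c and T_i.


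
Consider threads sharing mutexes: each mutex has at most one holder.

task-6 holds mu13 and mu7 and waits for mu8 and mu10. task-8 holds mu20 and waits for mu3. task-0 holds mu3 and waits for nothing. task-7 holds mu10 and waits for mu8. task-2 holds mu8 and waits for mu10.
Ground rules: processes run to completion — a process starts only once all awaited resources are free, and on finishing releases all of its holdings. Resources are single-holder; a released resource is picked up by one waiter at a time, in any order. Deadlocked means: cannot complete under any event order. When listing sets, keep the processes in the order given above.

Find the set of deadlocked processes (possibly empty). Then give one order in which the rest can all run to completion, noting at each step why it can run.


Deadlocked set: task-6, task-7 and task-2.
Key observation: the wait chain closes on itself along task-7 -> task-2 -> task-7; task-6 waits into the deadlock from upstream.
One completion order for the rest: task-0, task-8.
Check, step by step:
  run task-0 (it waits on nothing); releases mu3
  run task-8 (all its waits — mu3 — are resolved); releases mu20


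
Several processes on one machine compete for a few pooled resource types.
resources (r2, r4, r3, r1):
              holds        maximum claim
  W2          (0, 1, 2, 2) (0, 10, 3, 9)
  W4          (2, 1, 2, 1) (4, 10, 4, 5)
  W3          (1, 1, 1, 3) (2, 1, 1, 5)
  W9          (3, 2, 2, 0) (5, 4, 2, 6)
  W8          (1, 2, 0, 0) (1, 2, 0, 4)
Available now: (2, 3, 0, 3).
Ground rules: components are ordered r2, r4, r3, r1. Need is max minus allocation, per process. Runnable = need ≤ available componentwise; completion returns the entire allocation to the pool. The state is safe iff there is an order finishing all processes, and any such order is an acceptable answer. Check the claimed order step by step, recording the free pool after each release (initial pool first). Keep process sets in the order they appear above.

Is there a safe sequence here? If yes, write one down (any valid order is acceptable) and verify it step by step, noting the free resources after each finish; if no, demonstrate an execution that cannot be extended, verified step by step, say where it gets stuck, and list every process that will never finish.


UNSAFE — no complete ordering exists.
Key observation: W3, W9, W8 can finish, but then (7, 8, 3, 6) is all there is, and the blocked group's r4 demands exceed it.
A maximal execution: W3, W9, W8 — then nothing else fits. Check, step by step:
  pool = (2, 3, 0, 3)
  run W3 (needs (1, 0, 0, 2), free (2, 3, 0, 3)); after release of (1, 1, 1, 3) the pool is (3, 4, 1, 6)
  run W9 (needs (2, 2, 0, 6), free (3, 4, 1, 6)); after release of (3, 2, 2, 0) the pool is (6, 6, 3, 6)
  run W8 (needs (0, 0, 0, 4), free (6, 6, 3, 6)); after release of (1, 2, 0, 0) the pool is (7, 8, 3, 6)
  blocked: W2 wants (0, 9, 1, 7), pool (7, 8, 3, 6) — not enough r4 and r1
  blocked: W4 wants (2, 9, 2, 4), pool (7, 8, 3, 6) — not enough r4
Processes that can never finish: W2 and W4.


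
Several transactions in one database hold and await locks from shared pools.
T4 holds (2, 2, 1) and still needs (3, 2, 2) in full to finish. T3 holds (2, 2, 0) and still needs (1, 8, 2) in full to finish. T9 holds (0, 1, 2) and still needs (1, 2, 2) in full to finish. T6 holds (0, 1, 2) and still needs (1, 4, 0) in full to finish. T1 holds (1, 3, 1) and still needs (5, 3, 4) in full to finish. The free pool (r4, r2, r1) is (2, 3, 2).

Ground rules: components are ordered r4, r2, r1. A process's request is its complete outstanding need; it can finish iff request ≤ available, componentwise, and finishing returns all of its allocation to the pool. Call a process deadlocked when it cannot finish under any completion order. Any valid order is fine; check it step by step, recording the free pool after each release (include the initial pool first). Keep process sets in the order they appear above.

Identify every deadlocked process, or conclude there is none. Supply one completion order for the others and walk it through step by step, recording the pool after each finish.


Deadlocked set: T4, T3 and T1.
Key observation: after T9, T6 the pool peaks at (2, 5, 6), and each blocked process is short somewhere: T4 on r4; T3 on r2; T1 on r4.
The rest can finish in the order T9, T6. Verifying each step:
  pool = (2, 3, 2)
  T9: need (1, 2, 2) fits (2, 3, 2); releases (0, 1, 2), pool now (2, 4, 4)
  T6: need (1, 4, 0) fits (2, 4, 4); releases (0, 1, 2), pool now (2, 5, 6)
None of the blocked processes ever fits:
  blocked: T4 wants (3, 2, 2), pool (2, 5, 6) — not enough r4
  blocked: T3 wants (1, 8, 2), pool (2, 5, 6) — not enough r2
  blocked: T1 wants (5, 3, 4), pool (2, 5, 6) — not enough r4


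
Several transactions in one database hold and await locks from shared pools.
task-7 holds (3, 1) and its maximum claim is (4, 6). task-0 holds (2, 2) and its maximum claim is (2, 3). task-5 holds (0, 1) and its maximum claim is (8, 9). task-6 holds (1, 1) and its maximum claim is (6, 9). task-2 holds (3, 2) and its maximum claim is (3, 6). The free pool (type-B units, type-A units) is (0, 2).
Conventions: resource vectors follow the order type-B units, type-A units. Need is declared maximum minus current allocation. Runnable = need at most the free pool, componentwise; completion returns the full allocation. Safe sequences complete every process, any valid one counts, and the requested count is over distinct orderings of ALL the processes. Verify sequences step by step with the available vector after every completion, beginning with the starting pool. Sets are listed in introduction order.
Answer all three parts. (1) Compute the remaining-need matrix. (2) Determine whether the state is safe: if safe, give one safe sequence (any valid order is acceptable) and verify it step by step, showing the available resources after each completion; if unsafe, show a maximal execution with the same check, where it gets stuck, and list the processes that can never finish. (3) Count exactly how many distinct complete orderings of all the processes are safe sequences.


(1) Need matrix, components ordered type-B units, type-A units:
  task-7: (1, 5)
  task-0: (0, 1)
  task-5: (8, 8)
  task-6: (5, 8)
  task-2: (0, 4)
(2) The state is UNSAFE.
Key observation: task-0, task-2, task-7 can finish, but then (8, 7) is all there is, and the blocked group's type-A units demands exceed it.
The run task-0, task-2, task-7 cannot be extended any further. Step-by-step check:
  pool = (0, 2)
  task-0: need (0, 1) fits (0, 2); releases (2, 2), pool now (2, 4)
  task-2: need (0, 4) fits (2, 4); releases (3, 2), pool now (5, 6)
  task-7: need (1, 5) fits (5, 6); releases (3, 1), pool now (8, 7)
  task-5 still needs (8, 8) but only (8, 7) is free — short on type-A units
  task-6 still needs (5, 8) but only (8, 7) is free — short on type-A units
Processes that can never finish: task-5 and task-6.
(3) The exact count: 0 of the possible complete orderings are safe sequences.


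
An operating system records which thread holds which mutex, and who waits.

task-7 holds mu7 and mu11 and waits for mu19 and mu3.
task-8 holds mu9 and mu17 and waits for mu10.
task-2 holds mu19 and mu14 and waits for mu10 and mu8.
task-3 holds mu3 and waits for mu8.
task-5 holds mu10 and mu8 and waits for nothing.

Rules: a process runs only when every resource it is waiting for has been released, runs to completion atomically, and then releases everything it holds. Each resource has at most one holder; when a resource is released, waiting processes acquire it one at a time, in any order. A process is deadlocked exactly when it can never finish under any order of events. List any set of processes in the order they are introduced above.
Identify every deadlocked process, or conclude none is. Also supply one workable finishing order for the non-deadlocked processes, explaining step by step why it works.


No process is deadlocked.
Key observation: the wait graph is acyclic; completion cascades from the unblocked processes through everyone else.
One completion order for the rest: task-5, task-8, task-2, task-3, task-7.
Walking it through:
  task-5 waits on nothing -> runs at once and releases mu10 and mu8
  run task-8 (all its waits — mu10 — are resolved); releases mu9 and mu17
  run task-2 (all its waits — mu10 and mu8 — are resolved); releases mu19 and mu14
  run task-3 (all its waits — mu8 — are resolved); releases mu3
  run task-7 (all its waits — mu19 and mu3 — are resolved); releases mu7 and mu11


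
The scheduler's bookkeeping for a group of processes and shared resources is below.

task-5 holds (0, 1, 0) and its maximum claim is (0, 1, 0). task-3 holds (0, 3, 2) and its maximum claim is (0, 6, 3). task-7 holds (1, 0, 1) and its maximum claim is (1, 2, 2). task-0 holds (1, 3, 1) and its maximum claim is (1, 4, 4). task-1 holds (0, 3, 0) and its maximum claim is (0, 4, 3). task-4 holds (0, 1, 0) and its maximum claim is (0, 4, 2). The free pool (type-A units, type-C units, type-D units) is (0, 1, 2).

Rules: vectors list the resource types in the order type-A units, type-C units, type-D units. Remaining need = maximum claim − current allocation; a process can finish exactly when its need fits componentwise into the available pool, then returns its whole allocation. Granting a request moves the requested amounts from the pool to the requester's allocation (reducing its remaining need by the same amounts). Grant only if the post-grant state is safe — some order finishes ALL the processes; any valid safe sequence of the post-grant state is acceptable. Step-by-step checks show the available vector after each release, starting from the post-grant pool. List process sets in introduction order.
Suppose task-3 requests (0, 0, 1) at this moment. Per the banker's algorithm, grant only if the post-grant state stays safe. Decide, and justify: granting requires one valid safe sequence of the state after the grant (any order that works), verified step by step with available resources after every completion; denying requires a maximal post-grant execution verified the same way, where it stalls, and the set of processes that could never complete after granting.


DENY — the pretend-granted state is unsafe.
Key observation: after task-5, task-7 the pool peaks at (1, 2, 2), and each blocked process is short somewhere: task-3 on type-C units; task-0 on type-D units; task-1 on type-D units; task-4 on type-C units.
Pretend the grant happened; the run task-5, task-7 goes as far as possible. Walking it through:
  pool = (0, 1, 1)
  run task-5 (needs (0, 0, 0), free (0, 1, 1)); after release of (0, 1, 0) the pool is (0, 2, 1)
  run task-7 (needs (0, 2, 1), free (0, 2, 1)); after release of (1, 0, 1) the pool is (1, 2, 2)
  task-3 cannot run: need (0, 3, 0) vs free (1, 2, 2) (insufficient type-C units)
  task-0 cannot run: need (0, 1, 3) vs free (1, 2, 2) (insufficient type-D units)
  task-1 cannot run: need (0, 1, 3) vs free (1, 2, 2) (insufficient type-D units)
  task-4 cannot run: need (0, 3, 2) vs free (1, 2, 2) (insufficient type-C units)
Had the request been granted, task-3, task-0, task-1 and task-4 could never finish.


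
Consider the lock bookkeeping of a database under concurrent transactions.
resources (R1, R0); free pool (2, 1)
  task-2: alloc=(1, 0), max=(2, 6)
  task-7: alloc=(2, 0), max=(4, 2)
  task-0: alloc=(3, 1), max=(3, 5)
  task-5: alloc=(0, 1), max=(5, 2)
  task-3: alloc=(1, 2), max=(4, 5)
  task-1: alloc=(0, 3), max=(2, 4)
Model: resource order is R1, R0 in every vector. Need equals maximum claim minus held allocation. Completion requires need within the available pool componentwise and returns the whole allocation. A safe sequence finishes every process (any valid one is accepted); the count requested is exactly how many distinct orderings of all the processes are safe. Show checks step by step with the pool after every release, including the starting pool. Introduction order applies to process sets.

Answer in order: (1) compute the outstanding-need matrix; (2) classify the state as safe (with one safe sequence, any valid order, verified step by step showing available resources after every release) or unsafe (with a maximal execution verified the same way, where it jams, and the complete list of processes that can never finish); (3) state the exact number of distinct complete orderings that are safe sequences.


(1) Need matrix, components ordered R1, R0:
  task-2: (1, 6)
  task-7: (2, 2)
  task-0: (0, 4)
  task-5: (5, 1)
  task-3: (3, 3)
  task-1: (2, 1)
(2) The state is SAFE; one workable sequence: task-1, task-0, task-3, task-7, task-2, task-5.
Key observation: task-1 is the earliest step where a requested resource binds exactly: need (2, 1), pool (2, 1) at its turn.
Walking it through:
  pool = (2, 1)
  run task-1 (needs (2, 1), free (2, 1)); after release of (0, 3) the pool is (2, 4)
  run task-0 (needs (0, 4), free (2, 4)); after release of (3, 1) the pool is (5, 5)
  run task-3 (needs (3, 3), free (5, 5)); after release of (1, 2) the pool is (6, 7)
  run task-7 (needs (2, 2), free (6, 7)); after release of (2, 0) the pool is (8, 7)
  run task-2 (needs (1, 6), free (8, 7)); after release of (1, 0) the pool is (9, 7)
  run task-5 (needs (5, 1), free (9, 7)); after release of (0, 1) the pool is (9, 8)
(3) Exactly 26 of the possible complete orderings are safe sequences.


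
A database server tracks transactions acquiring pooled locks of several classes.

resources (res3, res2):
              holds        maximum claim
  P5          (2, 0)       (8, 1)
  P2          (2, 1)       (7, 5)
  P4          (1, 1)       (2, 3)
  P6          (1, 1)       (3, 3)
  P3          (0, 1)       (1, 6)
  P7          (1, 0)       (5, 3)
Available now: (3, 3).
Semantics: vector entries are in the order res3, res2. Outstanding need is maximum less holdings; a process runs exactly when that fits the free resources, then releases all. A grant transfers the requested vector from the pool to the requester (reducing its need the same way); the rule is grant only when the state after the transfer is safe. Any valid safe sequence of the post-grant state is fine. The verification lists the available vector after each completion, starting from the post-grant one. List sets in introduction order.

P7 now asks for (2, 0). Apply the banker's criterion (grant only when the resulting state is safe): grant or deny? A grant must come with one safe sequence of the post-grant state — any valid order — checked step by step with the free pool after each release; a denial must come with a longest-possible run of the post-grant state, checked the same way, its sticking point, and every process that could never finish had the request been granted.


GRANT — the state after the grant stays safe, e.g. via P4, P6, P7, P5, P2, P3.
Key observation: the transfer keeps a workable pool ((1, 3)); P4 starts the safe sequence.
Check on the post-grant state, step by step:
  pool = (1, 3)
  P4: need (1, 2) fits (1, 3); releases (1, 1), pool now (2, 4)
  P6: need (2, 2) fits (2, 4); releases (1, 1), pool now (3, 5)
  P7: need (2, 3) fits (3, 5); releases (3, 0), pool now (6, 5)
  P5: need (6, 1) fits (6, 5); releases (2, 0), pool now (8, 5)
  P2: need (5, 4) fits (8, 5); releases (2, 1), pool now (10, 6)
  P3: need (1, 5) fits (10, 6); releases (0, 1), pool now (10, 7)


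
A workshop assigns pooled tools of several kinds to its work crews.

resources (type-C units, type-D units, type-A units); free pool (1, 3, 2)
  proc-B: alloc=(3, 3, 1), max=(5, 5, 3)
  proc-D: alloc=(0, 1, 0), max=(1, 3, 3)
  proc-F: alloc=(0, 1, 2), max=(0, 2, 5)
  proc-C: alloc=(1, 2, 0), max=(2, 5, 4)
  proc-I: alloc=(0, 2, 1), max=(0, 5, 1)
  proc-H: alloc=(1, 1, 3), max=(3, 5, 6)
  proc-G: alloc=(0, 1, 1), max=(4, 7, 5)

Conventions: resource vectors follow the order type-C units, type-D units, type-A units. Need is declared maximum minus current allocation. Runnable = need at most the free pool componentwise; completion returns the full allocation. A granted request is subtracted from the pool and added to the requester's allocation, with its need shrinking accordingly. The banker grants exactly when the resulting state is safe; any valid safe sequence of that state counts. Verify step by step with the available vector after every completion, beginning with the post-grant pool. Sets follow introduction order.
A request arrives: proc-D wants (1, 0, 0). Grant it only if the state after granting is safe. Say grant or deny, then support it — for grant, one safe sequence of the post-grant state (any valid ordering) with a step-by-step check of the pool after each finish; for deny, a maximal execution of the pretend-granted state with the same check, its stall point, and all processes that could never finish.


GRANT. The post-grant state is safe; one safe sequence: proc-I, proc-D, proc-F, proc-C, proc-H, proc-B, proc-G.
Key observation: (0, 3, 2) free after granting still covers proc-I first, and each release covers the next.
Verifying the post-grant state step by step:
  pool = (0, 3, 2)
  run proc-I (needs (0, 3, 0), free (0, 3, 2)); after release of (0, 2, 1) the pool is (0, 5, 3)
  run proc-D (needs (0, 2, 3), free (0, 5, 3)); after release of (1, 1, 0) the pool is (1, 6, 3)
  run proc-F (needs (0, 1, 3), free (1, 6, 3)); after release of (0, 1, 2) the pool is (1, 7, 5)
  run proc-C (needs (1, 3, 4), free (1, 7, 5)); after release of (1, 2, 0) the pool is (2, 9, 5)
  run proc-H (needs (2, 4, 3), free (2, 9, 5)); after release of (1, 1, 3) the pool is (3, 10, 8)
  run proc-B (needs (2, 2, 2), free (3, 10, 8)); after release of (3, 3, 1) the pool is (6, 13, 9)
  run proc-G (needs (4, 6, 4), free (6, 13, 9)); after release of (0, 1, 1) the pool is (6, 14, 10)
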